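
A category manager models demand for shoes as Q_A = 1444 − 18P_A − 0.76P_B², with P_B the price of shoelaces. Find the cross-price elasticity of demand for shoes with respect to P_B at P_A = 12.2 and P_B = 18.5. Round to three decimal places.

-0.539

At P_A = 12.2 and P_B = 18.5: Q_A = 964.29.
∂Q_A/∂P_B = -1.52P_B = -1.52(18.5) = -28.1200.
ε = (∂Q_A/∂P_B)(P_B/Q_A) = -28.1200 × (18.5/964.29) ≈ -0.539.
ε < 0: complements.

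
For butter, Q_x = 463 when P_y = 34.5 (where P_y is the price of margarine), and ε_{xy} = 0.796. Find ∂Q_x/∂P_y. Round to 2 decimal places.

ε = (∂Q_x/∂P_y)·(P_y/Q_x) ⇒ ∂Q_x/∂P_y = ε·Q_x/P_y = 0.796 × 463/34.5 ≈ 10.68.

10.68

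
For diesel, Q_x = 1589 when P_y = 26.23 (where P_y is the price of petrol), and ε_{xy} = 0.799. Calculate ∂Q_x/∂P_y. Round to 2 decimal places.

48.40

ε = (∂Q_x/∂P_y)·(P_y/Q_x) ⇒ ∂Q_x/∂P_y = ε·Q_x/P_y = 0.799 × 1589/26.23 ≈ 48.40.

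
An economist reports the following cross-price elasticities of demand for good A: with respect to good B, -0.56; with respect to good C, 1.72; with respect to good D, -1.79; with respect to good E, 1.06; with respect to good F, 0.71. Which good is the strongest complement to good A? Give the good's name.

Complements have ε < 0. The most negative value is -1.79 (good D).

good D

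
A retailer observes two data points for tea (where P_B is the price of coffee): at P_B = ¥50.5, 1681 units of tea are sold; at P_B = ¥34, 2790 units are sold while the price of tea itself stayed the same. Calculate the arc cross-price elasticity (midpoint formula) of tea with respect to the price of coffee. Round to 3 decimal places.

-1.270

ΔQ_A = 2790 − 1681 = 1109; ΔP_B = 34 − 50.5 = -16.5.
Midpoints: Q̄_A = 2235.5, P̄_B = 42.25.
ε = (ΔQ_A/Q̄_A)/(ΔP_B/P̄_B) = (1109/2235.5)/(-16.5/42.25) ≈ -1.270.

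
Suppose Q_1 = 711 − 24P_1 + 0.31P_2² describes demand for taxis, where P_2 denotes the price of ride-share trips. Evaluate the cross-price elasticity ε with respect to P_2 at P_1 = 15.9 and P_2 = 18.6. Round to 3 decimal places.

0.491

At P_1 = 15.9 and P_2 = 18.6: Q_1 = 436.648.
∂Q_1/∂P_2 = 0.62P_2 = 0.62(18.6) = 11.5320.
ε = (∂Q_1/∂P_2)(P_2/Q_1) = 11.5320 × (18.6/436.648) ≈ 0.491.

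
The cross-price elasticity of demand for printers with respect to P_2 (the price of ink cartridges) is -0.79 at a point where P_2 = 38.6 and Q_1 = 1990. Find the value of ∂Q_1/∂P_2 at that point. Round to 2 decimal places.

-40.73

ε = (∂Q_1/∂P_2)·(P_2/Q_1) ⇒ ∂Q_1/∂P_2 = ε·Q_1/P_2 = -0.79 × 1990/38.6 ≈ -40.73.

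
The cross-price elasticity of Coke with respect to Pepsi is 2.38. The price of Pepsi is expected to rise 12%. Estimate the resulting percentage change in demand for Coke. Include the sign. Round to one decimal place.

%ΔQ ≈ ε × %ΔP of Pepsi = 2.38 × (12%) = 28.6%.

28.6%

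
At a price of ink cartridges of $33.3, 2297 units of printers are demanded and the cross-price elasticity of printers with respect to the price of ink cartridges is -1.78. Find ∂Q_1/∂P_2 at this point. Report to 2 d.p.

-122.78

ε = (∂Q_1/∂P_2)·(P_2/Q_1) ⇒ ∂Q_1/∂P_2 = ε·Q_1/P_2 = -1.78 × 2297/33.3 ≈ -122.78.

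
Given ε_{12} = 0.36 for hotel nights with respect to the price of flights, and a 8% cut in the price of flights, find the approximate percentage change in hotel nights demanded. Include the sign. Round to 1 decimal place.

-2.9%

%ΔQ ≈ ε × %ΔP of flights = 0.36 × (-8%) = -2.9%.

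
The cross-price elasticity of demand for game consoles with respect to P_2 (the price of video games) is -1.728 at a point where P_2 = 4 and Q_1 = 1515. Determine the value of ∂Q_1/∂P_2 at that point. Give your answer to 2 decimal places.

ε = (∂Q_1/∂P_2)·(P_2/Q_1) ⇒ ∂Q_1/∂P_2 = ε·Q_1/P_2 = -1.728 × 1515/4 ≈ -654.48.

-654.48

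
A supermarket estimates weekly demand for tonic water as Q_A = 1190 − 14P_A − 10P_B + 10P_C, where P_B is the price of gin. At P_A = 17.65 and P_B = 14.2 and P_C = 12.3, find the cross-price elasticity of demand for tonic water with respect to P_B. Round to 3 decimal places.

At P_A = 17.65 and P_B = 14.2 and P_C = 12.3: Q_A = 923.9.
∂Q_A/∂P_B = -10.
ε = (∂Q_A/∂P_B)(P_B/Q_A) = -10 × (14.2/923.9) ≈ -0.154.

-0.154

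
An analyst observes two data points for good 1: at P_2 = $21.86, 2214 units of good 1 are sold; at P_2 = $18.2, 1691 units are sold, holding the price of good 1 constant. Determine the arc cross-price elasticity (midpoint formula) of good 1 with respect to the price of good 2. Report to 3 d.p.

1.466

ΔQ_1 = 1691 − 2214 = -523; ΔP_2 = 18.2 − 21.86 = -3.66.
Midpoints: Q̄_1 = 1952.5, P̄_2 = 20.03.
ε = (ΔQ_1/Q̄_1)/(ΔP_2/P̄_2) = (-523/1952.5)/(-3.66/20.03) ≈ 1.466.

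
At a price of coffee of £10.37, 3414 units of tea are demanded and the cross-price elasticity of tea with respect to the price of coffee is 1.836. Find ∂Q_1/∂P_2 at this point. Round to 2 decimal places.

604.45

ε = (∂Q_1/∂P_2)·(P_2/Q_1) ⇒ ∂Q_1/∂P_2 = ε·Q_1/P_2 = 1.836 × 3414/10.37 ≈ 604.45.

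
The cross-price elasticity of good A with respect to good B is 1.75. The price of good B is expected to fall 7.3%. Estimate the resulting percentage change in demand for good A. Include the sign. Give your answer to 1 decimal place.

-12.8%

%ΔQ ≈ ε × %ΔP of good B = 1.75 × (-7.3%) = -12.8%.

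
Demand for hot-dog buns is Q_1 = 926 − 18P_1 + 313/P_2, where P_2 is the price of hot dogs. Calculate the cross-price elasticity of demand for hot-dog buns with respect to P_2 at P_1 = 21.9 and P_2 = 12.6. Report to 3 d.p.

-0.045

At P_1 = 21.9 and P_2 = 12.6: Q_1 = 556.641.
∂Q_1/∂P_2 = −313/P_2² = -1.9715.
ε = (∂Q_1/∂P_2)(P_2/Q_1) = -1.9715 × (12.6/556.641) ≈ -0.045.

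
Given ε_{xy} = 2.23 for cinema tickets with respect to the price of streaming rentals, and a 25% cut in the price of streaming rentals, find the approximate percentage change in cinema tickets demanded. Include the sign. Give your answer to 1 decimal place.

%ΔQ ≈ ε × %ΔP of streaming rentals = 2.23 × (-25%) = -55.8%.

-55.8%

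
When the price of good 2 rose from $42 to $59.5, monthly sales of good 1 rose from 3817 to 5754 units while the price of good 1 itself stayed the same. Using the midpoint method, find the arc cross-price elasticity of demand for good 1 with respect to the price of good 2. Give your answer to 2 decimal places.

1.17

ΔQ_1 = 5754 − 3817 = 1937; ΔP_2 = 59.5 − 42 = 17.5.
Midpoints: Q̄_1 = 4785.5, P̄_2 = 50.75.
ε = (ΔQ_1/Q̄_1)/(ΔP_2/P̄_2) = (1937/4785.5)/(17.5/50.75) ≈ 1.17.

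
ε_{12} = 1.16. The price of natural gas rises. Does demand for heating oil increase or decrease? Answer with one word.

increase

ε > 0 and the price of natural gas rises, so the quantity of heating oil moves in the same direction: it increases.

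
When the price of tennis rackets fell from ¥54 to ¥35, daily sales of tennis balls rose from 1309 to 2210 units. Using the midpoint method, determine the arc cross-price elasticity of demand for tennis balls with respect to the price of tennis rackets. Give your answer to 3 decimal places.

ΔQ_A = 2210 − 1309 = 901; ΔP_B = 35 − 54 = -19.
Midpoints: Q̄_A = 1759.5, P̄_B = 44.50.
ε = (ΔQ_A/Q̄_A)/(ΔP_B/P̄_B) = (901/1759.5)/(-19/44.50) ≈ -1.199.
ε < 0: tennis balls and tennis rackets are complements.

-1.199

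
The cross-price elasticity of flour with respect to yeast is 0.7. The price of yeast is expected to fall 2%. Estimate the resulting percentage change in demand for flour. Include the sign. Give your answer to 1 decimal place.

-1.4%

%ΔQ ≈ ε × %ΔP of yeast = 0.7 × (-2%) = -1.4%.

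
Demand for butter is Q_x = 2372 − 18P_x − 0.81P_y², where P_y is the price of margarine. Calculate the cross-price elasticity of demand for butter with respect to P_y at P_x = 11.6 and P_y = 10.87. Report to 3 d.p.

-0.093

At P_x = 11.6 and P_y = 10.87: Q_x = 2067.493.
∂Q_x/∂P_y = -1.62P_y = -1.62(10.87) = -17.6094.
ε = (∂Q_x/∂P_y)(P_y/Q_x) = -17.6094 × (10.87/2067.493) ≈ -0.093.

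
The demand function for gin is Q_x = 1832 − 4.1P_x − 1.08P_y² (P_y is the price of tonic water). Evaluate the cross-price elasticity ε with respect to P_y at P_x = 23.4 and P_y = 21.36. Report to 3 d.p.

-0.793

At P_x = 23.4 and P_y = 21.36: Q_x = 1243.310.
∂Q_x/∂P_y = -2.16P_y = -2.16(21.36) = -46.1376.
ε = (∂Q_x/∂P_y)(P_y/Q_x) = -46.1376 × (21.36/1243.310) ≈ -0.793.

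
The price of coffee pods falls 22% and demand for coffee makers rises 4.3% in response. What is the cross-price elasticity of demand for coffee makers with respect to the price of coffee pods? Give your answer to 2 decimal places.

ε = (%ΔQ of coffee makers) / (%ΔP of coffee pods) = (4.3%) / (-22%) ≈ -0.20.
Negative cross-price elasticity: complements.

-0.20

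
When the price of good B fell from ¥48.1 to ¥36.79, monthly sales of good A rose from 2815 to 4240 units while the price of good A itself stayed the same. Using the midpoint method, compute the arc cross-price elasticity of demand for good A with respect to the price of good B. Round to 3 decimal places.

ΔQ_A = 4240 − 2815 = 1425; ΔP_B = 36.79 − 48.1 = -11.31.
Midpoints: Q̄_A = 3527.5, P̄_B = 42.45.
ε = (ΔQ_A/Q̄_A)/(ΔP_B/P̄_B) = (1425/3527.5)/(-11.31/42.45) ≈ -1.516.
ε < 0: good A and good B are complements.

-1.516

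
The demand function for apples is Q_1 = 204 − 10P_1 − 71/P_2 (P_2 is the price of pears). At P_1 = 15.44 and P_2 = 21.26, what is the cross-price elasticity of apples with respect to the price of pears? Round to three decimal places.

At P_1 = 15.44 and P_2 = 21.26: Q_1 = 46.260.
∂Q_1/∂P_2 = 71/P_2² = 0.1571.
ε = (∂Q_1/∂P_2)(P_2/Q_1) = 0.1571 × (21.26/46.260) ≈ 0.072.

0.072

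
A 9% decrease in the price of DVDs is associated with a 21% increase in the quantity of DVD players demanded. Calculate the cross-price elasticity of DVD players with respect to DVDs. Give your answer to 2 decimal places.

-2.33

ε = (%ΔQ of DVD players) / (%ΔP of DVDs) = (21%) / (-9%) ≈ -2.33.
Negative cross-price elasticity: complements.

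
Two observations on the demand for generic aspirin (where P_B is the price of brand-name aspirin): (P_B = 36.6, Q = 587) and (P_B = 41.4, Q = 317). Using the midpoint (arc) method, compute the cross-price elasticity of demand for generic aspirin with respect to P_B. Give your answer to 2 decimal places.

ΔQ_A = 317 − 587 = -270; ΔP_B = 41.4 − 36.6 = 4.8.
Midpoints: Q̄_A = 452.0, P̄_B = 39.00.
ε = (ΔQ_A/Q̄_A)/(ΔP_B/P̄_B) = (-270/452.0)/(4.8/39.00) ≈ -4.85.
ε < 0: generic aspirin and brand-name aspirin are complements.

-4.85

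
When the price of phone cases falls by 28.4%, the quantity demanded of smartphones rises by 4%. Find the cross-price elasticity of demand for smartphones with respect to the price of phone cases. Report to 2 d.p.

ε = (%ΔQ of smartphones) / (%ΔP of phone cases) = (4%) / (-28.4%) ≈ -0.14.
Negative cross-price elasticity: complements.

-0.14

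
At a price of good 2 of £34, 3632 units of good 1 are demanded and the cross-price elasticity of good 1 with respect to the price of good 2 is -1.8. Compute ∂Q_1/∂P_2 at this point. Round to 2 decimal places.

-192.28

ε = (∂Q_1/∂P_2)·(P_2/Q_1) ⇒ ∂Q_1/∂P_2 = ε·Q_1/P_2 = -1.8 × 3632/34 ≈ -192.28.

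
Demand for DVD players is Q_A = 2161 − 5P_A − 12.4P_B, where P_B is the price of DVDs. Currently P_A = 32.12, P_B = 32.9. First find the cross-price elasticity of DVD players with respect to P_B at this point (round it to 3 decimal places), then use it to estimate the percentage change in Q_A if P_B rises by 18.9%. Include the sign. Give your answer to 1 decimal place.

-4.8%

At P_A = 32.12, P_B = 32.9: Q_A = 1592.44.
∂Q_A/∂P_B = -12.4.
ε = (∂Q_A/∂P_B)(P_B/Q_A) = -12.4000 × 32.9/1592.44 ≈ -0.256.
%ΔQ_A ≈ ε × %ΔP_B = -0.256 × (18.9%) = -4.8%.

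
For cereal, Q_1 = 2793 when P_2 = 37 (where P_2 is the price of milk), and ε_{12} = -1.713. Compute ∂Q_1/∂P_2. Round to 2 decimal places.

ε = (∂Q_1/∂P_2)·(P_2/Q_1) ⇒ ∂Q_1/∂P_2 = ε·Q_1/P_2 = -1.713 × 2793/37 ≈ -129.31.

-129.31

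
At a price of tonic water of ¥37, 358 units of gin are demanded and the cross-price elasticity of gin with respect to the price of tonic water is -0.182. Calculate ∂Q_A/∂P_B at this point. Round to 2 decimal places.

ε = (∂Q_A/∂P_B)·(P_B/Q_A) ⇒ ∂Q_A/∂P_B = ε·Q_A/P_B = -0.182 × 358/37 ≈ -1.76.

-1.76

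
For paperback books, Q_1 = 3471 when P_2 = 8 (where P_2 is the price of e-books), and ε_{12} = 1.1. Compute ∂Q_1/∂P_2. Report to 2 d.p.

477.26

ε = (∂Q_1/∂P_2)·(P_2/Q_1) ⇒ ∂Q_1/∂P_2 = ε·Q_1/P_2 = 1.1 × 3471/8 ≈ 477.26.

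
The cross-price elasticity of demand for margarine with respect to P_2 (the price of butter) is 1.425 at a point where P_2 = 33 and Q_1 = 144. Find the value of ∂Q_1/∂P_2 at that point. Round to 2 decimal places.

ε = (∂Q_1/∂P_2)·(P_2/Q_1) ⇒ ∂Q_1/∂P_2 = ε·Q_1/P_2 = 1.425 × 144/33 ≈ 6.22.

6.22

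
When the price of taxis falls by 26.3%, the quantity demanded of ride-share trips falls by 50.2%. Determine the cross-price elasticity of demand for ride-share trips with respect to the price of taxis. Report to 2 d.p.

ε = (%ΔQ of ride-share trips) / (%ΔP of taxis) = (-50.2%) / (-26.3%) ≈ 1.91.

1.91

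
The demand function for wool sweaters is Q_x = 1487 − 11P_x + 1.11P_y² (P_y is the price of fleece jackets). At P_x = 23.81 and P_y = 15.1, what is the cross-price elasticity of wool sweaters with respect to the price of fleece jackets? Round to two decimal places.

At P_x = 23.81 and P_y = 15.1: Q_x = 1478.181.
∂Q_x/∂P_y = 2.22P_y = 2.22(15.1) = 33.5220.
ε = (∂Q_x/∂P_y)(P_y/Q_x) = 33.5220 × (15.1/1478.181) ≈ 0.34.

0.34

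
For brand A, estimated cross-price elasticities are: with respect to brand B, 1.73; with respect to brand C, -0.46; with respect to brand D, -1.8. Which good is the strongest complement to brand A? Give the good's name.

Complements have ε < 0. The most negative value is -1.8 (brand D).

brand D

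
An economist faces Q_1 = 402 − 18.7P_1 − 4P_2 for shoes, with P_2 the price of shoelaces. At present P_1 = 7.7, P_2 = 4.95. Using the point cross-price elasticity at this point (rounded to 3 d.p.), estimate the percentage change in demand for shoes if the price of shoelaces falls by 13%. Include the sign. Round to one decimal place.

At P_1 = 7.7, P_2 = 4.95: Q_1 = 238.21.
∂Q_1/∂P_2 = -4.
ε = (∂Q_1/∂P_2)(P_2/Q_1) = -4.0000 × 4.95/238.21 ≈ -0.083.
%ΔQ_1 ≈ ε × %ΔP_2 = -0.083 × (-13%) = 1.1%.

1.1%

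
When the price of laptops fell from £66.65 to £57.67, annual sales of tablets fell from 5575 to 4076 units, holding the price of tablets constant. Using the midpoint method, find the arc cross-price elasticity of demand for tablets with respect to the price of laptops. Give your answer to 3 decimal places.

ΔQ_A = 4076 − 5575 = -1499; ΔP_B = 57.67 − 66.65 = -8.98.
Midpoints: Q̄_A = 4825.5, P̄_B = 62.16.
ε = (ΔQ_A/Q̄_A)/(ΔP_B/P̄_B) = (-1499/4825.5)/(-8.98/62.16) ≈ 2.150.

2.150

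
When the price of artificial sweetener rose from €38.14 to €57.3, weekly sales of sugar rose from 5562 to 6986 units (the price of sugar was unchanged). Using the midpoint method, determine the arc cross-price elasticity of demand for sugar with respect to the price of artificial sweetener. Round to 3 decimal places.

0.565

ΔQ_A = 6986 − 5562 = 1424; ΔP_B = 57.3 − 38.14 = 19.16.
Midpoints: Q̄_A = 6274.0, P̄_B = 47.72.
ε = (ΔQ_A/Q̄_A)/(ΔP_B/P̄_B) = (1424/6274.0)/(19.16/47.72) ≈ 0.565.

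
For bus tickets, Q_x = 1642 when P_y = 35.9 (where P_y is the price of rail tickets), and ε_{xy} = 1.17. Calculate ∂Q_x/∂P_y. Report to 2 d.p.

ε = (∂Q_x/∂P_y)·(P_y/Q_x) ⇒ ∂Q_x/∂P_y = ε·Q_x/P_y = 1.17 × 1642/35.9 ≈ 53.51.

53.51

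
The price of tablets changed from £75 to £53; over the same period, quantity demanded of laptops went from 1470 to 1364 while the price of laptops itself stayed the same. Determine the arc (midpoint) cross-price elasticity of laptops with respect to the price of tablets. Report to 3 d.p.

0.218

ΔQ_A = 1364 − 1470 = -106; ΔP_B = 53 − 75 = -22.
Midpoints: Q̄_A = 1417.0, P̄_B = 64.00.
ε = (ΔQ_A/Q̄_A)/(ΔP_B/P̄_B) = (-106/1417.0)/(-22/64.00) ≈ 0.218.
ε > 0: laptops and tablets are substitutes.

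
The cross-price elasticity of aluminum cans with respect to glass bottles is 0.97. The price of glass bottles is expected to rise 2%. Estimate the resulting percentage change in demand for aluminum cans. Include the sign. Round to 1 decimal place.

1.9%

%ΔQ ≈ ε × %ΔP of glass bottles = 0.97 × (2%) = 1.9%.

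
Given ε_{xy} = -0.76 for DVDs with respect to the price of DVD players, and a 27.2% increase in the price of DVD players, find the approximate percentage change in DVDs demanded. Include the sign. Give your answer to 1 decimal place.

-20.7%

%ΔQ ≈ ε × %ΔP of DVD players = -0.76 × (27.2%) = -20.7%.
Demand for DVDs falls by about 20.7%.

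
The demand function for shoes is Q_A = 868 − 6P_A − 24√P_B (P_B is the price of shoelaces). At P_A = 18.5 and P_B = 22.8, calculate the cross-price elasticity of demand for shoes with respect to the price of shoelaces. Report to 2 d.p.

At P_A = 18.5 and P_B = 22.8: Q_A = 642.402.
∂Q_A/∂P_B = -24/(2√P_B) = -24/(2√22.8) = -2.5131.
ε = (∂Q_A/∂P_B)(P_B/Q_A) = -2.5131 × (22.8/642.402) ≈ -0.09.
ε < 0: complements.

-0.09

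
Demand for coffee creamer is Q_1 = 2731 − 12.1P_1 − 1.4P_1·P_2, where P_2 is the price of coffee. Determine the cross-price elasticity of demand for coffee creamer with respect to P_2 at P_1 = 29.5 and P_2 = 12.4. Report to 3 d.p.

At P_1 = 29.5 and P_2 = 12.4: Q_1 = 1861.93.
∂Q_1/∂P_2 = -1.4P_1 = -1.4(29.5) = -41.3000.
ε = (∂Q_1/∂P_2)(P_2/Q_1) = -41.3000 × (12.4/1861.93) ≈ -0.275.
ε < 0: complements.

-0.275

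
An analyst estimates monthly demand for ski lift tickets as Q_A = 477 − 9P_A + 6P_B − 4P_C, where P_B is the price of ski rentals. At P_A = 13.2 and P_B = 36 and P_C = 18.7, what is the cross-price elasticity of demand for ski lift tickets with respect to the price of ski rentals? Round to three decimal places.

At P_A = 13.2 and P_B = 36 and P_C = 18.7: Q_A = 499.4.
∂Q_A/∂P_B = 6.
ε = (∂Q_A/∂P_B)(P_B/Q_A) = 6 × (36/499.4) ≈ 0.433.
Since ε > 0, ski lift tickets and ski rentals are substitutes.

0.433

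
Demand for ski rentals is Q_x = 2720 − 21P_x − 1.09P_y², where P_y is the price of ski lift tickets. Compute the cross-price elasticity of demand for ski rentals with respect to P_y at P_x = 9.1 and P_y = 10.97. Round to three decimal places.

-0.109

At P_x = 9.1 and P_y = 10.97: Q_x = 2397.728.
∂Q_x/∂P_y = -2.18P_y = -2.18(10.97) = -23.9146.
ε = (∂Q_x/∂P_y)(P_y/Q_x) = -23.9146 × (10.97/2397.728) ≈ -0.109.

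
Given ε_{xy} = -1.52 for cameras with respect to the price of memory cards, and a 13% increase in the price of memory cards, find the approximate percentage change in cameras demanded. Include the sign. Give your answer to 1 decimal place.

%ΔQ ≈ ε × %ΔP of memory cards = -1.52 × (13%) = -19.8%.

-19.8%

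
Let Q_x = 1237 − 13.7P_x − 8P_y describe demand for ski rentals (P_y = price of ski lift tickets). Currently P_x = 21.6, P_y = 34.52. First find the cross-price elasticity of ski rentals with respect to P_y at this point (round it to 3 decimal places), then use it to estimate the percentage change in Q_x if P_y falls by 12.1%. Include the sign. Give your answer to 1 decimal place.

At P_x = 21.6, P_y = 34.52: Q_x = 664.92.
∂Q_x/∂P_y = -8.
ε = (∂Q_x/∂P_y)(P_y/Q_x) = -8.0000 × 34.52/664.92 ≈ -0.415.
%ΔQ_x ≈ ε × %ΔP_y = -0.415 × (-12.1%) = 5.0%.

5.0%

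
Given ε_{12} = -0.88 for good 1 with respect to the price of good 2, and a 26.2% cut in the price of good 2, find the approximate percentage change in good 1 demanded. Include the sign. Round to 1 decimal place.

%ΔQ ≈ ε × %ΔP of good 2 = -0.88 × (-26.2%) = 23.1%.
Demand for good 1 rises by about 23.1%.

23.1%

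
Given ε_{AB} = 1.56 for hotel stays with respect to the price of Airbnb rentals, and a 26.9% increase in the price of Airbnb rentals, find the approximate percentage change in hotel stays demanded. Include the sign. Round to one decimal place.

42.0%

%ΔQ ≈ ε × %ΔP of Airbnb rentals = 1.56 × (26.9%) = 42.0%.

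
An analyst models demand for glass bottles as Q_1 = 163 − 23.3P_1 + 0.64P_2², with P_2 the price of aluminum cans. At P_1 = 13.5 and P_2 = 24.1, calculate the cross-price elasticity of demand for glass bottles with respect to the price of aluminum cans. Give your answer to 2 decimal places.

3.38

At P_1 = 13.5 and P_2 = 24.1: Q_1 = 220.168.
∂Q_1/∂P_2 = 1.28P_2 = 1.28(24.1) = 30.8480.
ε = (∂Q_1/∂P_2)(P_2/Q_1) = 30.8480 × (24.1/220.168) ≈ 3.38.
ε > 0: substitutes.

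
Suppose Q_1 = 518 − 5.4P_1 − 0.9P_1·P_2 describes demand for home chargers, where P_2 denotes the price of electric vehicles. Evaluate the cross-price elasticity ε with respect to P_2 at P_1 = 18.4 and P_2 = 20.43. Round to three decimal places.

At P_1 = 18.4 and P_2 = 20.43: Q_1 = 80.319.
∂Q_1/∂P_2 = -0.9P_1 = -0.9(18.4) = -16.5600.
ε = (∂Q_1/∂P_2)(P_2/Q_1) = -16.5600 × (20.43/80.319) ≈ -4.212.

-4.212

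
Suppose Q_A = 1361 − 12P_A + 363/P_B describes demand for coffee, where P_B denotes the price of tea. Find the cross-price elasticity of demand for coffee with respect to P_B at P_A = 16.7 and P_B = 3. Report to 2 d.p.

At P_A = 16.7 and P_B = 3: Q_A = 1281.6.
∂Q_A/∂P_B = −363/P_B² = -40.3333.
ε = (∂Q_A/∂P_B)(P_B/Q_A) = -40.3333 × (3/1281.6) ≈ -0.09.
ε < 0: complements.

-0.09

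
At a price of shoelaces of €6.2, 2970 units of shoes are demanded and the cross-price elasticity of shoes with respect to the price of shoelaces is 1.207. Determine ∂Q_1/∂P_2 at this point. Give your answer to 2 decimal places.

ε = (∂Q_1/∂P_2)·(P_2/Q_1) ⇒ ∂Q_1/∂P_2 = ε·Q_1/P_2 = 1.207 × 2970/6.2 ≈ 578.19.

578.19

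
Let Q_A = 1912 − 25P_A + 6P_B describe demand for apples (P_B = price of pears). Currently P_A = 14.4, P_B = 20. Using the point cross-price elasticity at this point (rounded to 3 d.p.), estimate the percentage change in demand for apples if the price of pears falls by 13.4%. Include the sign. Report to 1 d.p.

-1.0%

At P_A = 14.4, P_B = 20: Q_A = 1672.
∂Q_A/∂P_B = 6.
ε = (∂Q_A/∂P_B)(P_B/Q_A) = 6.0000 × 20/1672 ≈ 0.072.
%ΔQ_A ≈ ε × %ΔP_B = 0.072 × (-13.4%) = -1.0%.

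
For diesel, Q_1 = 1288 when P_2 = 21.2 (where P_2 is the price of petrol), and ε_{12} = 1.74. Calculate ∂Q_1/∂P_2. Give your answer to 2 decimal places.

105.71

ε = (∂Q_1/∂P_2)·(P_2/Q_1) ⇒ ∂Q_1/∂P_2 = ε·Q_1/P_2 = 1.74 × 1288/21.2 ≈ 105.71.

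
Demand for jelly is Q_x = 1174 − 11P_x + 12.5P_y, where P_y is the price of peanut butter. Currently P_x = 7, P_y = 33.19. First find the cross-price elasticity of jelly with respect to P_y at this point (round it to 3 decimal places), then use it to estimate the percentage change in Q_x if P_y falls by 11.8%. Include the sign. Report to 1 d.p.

At P_x = 7, P_y = 33.19: Q_x = 1511.875.
∂Q_x/∂P_y = 12.5.
ε = (∂Q_x/∂P_y)(P_y/Q_x) = 12.5000 × 33.19/1511.875 ≈ 0.274.
%ΔQ_x ≈ ε × %ΔP_y = 0.274 × (-11.8%) = -3.2%.

-3.2%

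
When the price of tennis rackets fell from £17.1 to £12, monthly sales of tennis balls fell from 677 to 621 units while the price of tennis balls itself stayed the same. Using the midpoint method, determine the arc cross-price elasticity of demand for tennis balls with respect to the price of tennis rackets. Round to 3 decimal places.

0.246

ΔQ_A = 621 − 677 = -56; ΔP_B = 12 − 17.1 = -5.1.
Midpoints: Q̄_A = 649.0, P̄_B = 14.55.
ε = (ΔQ_A/Q̄_A)/(ΔP_B/P̄_B) = (-56/649.0)/(-5.1/14.55) ≈ 0.246.
ε > 0: tennis balls and tennis rackets are substitutes.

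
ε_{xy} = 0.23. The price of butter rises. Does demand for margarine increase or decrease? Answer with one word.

increase

ε > 0 and the price of butter rises, so the quantity of margarine moves in the same direction: it increases.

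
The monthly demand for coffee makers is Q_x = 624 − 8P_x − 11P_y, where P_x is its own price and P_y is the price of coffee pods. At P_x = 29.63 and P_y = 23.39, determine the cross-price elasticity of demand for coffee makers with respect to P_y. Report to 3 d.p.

At P_x = 29.63 and P_y = 23.39: Q_x = 129.67.
∂Q_x/∂P_y = -11.
ε = (∂Q_x/∂P_y)(P_y/Q_x) = -11 × (23.39/129.67) ≈ -1.984.

-1.984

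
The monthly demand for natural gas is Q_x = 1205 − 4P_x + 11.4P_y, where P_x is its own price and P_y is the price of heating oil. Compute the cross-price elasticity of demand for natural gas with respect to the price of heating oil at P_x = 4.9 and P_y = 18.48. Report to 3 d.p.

0.151

At P_x = 4.9 and P_y = 18.48: Q_x = 1396.072.
∂Q_x/∂P_y = 11.4.
ε = (∂Q_x/∂P_y)(P_y/Q_x) = 11.4 × (18.48/1396.072) ≈ 0.151.
Since ε > 0, natural gas and heating oil are substitutes.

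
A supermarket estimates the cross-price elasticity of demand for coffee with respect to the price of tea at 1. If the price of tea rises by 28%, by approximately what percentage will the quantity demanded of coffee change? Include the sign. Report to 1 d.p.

%ΔQ ≈ ε × %ΔP of tea = 1 × (28%) = 28.0%.

28.0%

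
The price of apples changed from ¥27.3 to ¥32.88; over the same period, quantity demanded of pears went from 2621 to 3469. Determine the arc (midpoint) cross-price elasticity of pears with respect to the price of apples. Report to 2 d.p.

ΔQ_A = 3469 − 2621 = 848; ΔP_B = 32.88 − 27.3 = 5.58.
Midpoints: Q̄_A = 3045.0, P̄_B = 30.09.
ε = (ΔQ_A/Q̄_A)/(ΔP_B/P̄_B) = (848/3045.0)/(5.58/30.09) ≈ 1.50.
ε > 0: pears and apples are substitutes.

1.50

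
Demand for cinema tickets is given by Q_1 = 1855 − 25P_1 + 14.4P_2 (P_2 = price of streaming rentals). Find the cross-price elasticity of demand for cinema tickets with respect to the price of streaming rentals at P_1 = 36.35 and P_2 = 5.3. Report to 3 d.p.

0.075

At P_1 = 36.35 and P_2 = 5.3: Q_1 = 1022.57.
∂Q_1/∂P_2 = 14.4.
ε = (∂Q_1/∂P_2)(P_2/Q_1) = 14.4 × (5.3/1022.57) ≈ 0.075.
Since ε > 0, cinema tickets and streaming rentals are substitutes.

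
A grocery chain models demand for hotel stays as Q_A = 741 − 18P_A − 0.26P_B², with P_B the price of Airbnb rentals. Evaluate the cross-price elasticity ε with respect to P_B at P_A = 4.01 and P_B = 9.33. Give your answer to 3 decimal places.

At P_A = 4.01 and P_B = 9.33: Q_A = 646.187.
∂Q_A/∂P_B = -0.52P_B = -0.52(9.33) = -4.8516.
ε = (∂Q_A/∂P_B)(P_B/Q_A) = -4.8516 × (9.33/646.187) ≈ -0.070.
ε < 0: complements.

-0.070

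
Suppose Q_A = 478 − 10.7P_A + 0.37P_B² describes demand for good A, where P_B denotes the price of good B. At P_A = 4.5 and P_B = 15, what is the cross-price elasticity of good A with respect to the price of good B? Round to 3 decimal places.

At P_A = 4.5 and P_B = 15: Q_A = 513.1.
∂Q_A/∂P_B = 0.74P_B = 0.74(15) = 11.1000.
ε = (∂Q_A/∂P_B)(P_B/Q_A) = 11.1000 × (15/513.1) ≈ 0.324.

0.324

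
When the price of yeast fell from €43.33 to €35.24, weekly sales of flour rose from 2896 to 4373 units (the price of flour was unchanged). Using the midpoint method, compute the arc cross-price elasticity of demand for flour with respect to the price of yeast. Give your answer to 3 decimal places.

-1.973

ΔQ_A = 4373 − 2896 = 1477; ΔP_B = 35.24 − 43.33 = -8.09.
Midpoints: Q̄_A = 3634.5, P̄_B = 39.28.
ε = (ΔQ_A/Q̄_A)/(ΔP_B/P̄_B) = (1477/3634.5)/(-8.09/39.28) ≈ -1.973.
ε < 0: flour and yeast are complements.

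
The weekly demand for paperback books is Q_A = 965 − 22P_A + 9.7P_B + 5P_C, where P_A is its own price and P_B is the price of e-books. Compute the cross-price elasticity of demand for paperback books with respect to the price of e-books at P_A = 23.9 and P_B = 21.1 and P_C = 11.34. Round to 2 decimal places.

At P_A = 23.9 and P_B = 21.1 and P_C = 11.34: Q_A = 700.57.
∂Q_A/∂P_B = 9.7.
ε = (∂Q_A/∂P_B)(P_B/Q_A) = 9.7 × (21.1/700.57) ≈ 0.29.
Since ε > 0, paperback books and e-books are substitutes.

0.29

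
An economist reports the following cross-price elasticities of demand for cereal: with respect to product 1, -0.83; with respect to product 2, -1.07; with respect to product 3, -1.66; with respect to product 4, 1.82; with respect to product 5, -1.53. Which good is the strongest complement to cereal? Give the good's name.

product 3

Complements have ε < 0. The most negative value is -1.66 (product 3).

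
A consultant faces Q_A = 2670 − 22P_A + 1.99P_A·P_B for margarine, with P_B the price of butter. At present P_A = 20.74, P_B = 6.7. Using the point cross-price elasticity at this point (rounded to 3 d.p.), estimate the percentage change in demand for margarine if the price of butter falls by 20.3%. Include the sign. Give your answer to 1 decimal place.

At P_A = 20.74, P_B = 6.7: Q_A = 2490.246.
∂Q_A/∂P_B = 1.99P_A = 41.2726.
ε = (∂Q_A/∂P_B)(P_B/Q_A) = 41.2726 × 6.7/2490.246 ≈ 0.111.
%ΔQ_A ≈ ε × %ΔP_B = 0.111 × (-20.3%) = -2.3%.

-2.3%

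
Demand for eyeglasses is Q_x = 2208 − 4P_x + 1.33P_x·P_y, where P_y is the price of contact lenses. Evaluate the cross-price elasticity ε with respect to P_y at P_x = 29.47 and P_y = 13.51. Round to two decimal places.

At P_x = 29.47 and P_y = 13.51: Q_x = 2619.646.
∂Q_x/∂P_y = 1.33P_x = 1.33(29.47) = 39.1951.
ε = (∂Q_x/∂P_y)(P_y/Q_x) = 39.1951 × (13.51/2619.646) ≈ 0.20.

0.20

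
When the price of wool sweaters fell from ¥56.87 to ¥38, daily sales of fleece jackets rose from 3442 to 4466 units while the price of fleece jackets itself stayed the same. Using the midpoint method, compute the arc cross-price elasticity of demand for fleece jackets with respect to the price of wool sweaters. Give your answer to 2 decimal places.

ΔQ_A = 4466 − 3442 = 1024; ΔP_B = 38 − 56.87 = -18.87.
Midpoints: Q̄_A = 3954.0, P̄_B = 47.44.
ε = (ΔQ_A/Q̄_A)/(ΔP_B/P̄_B) = (1024/3954.0)/(-18.87/47.44) ≈ -0.65.
ε < 0: fleece jackets and wool sweaters are complements.

-0.65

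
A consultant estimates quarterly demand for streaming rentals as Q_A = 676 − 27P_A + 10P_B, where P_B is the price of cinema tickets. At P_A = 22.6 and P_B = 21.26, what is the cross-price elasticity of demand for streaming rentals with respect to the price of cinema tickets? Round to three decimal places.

0.764

At P_A = 22.6 and P_B = 21.26: Q_A = 278.4.
∂Q_A/∂P_B = 10.
ε = (∂Q_A/∂P_B)(P_B/Q_A) = 10 × (21.26/278.4) ≈ 0.764.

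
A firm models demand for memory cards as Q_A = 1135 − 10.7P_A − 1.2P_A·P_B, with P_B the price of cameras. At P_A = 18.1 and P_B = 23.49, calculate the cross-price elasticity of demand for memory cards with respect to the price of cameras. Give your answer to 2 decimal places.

-1.18

At P_A = 18.1 and P_B = 23.49: Q_A = 431.127.
∂Q_A/∂P_B = -1.2P_A = -1.2(18.1) = -21.7200.
ε = (∂Q_A/∂P_B)(P_B/Q_A) = -21.7200 × (23.49/431.127) ≈ -1.18.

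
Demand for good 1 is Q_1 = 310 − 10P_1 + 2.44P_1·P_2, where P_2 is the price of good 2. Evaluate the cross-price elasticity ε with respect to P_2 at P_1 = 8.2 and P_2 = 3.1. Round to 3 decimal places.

0.214

At P_1 = 8.2 and P_2 = 3.1: Q_1 = 290.025.
∂Q_1/∂P_2 = 2.44P_1 = 2.44(8.2) = 20.0080.
ε = (∂Q_1/∂P_2)(P_2/Q_1) = 20.0080 × (3.1/290.025) ≈ 0.214.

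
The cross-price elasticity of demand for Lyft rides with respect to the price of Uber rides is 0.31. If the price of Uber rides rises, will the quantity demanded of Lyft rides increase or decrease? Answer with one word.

ε > 0 and the price of Uber rides rises, so the quantity of Lyft rides moves in the same direction: it increases.

increase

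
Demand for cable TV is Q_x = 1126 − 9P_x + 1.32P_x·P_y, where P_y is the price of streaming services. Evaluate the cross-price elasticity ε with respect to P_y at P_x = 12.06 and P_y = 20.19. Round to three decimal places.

At P_x = 12.06 and P_y = 20.19: Q_x = 1338.869.
∂Q_x/∂P_y = 1.32P_x = 1.32(12.06) = 15.9192.
ε = (∂Q_x/∂P_y)(P_y/Q_x) = 15.9192 × (20.19/1338.869) ≈ 0.240.

0.240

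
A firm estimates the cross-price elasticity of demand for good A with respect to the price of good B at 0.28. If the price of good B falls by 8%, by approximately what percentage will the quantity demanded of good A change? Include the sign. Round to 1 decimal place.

%ΔQ ≈ ε × %ΔP of good B = 0.28 × (-8%) = -2.2%.
Demand for good A falls by about 2.2%.

-2.2%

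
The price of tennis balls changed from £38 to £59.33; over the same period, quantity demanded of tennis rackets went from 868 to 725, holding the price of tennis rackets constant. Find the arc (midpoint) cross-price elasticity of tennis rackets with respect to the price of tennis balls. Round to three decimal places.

-0.410

ΔQ_A = 725 − 868 = -143; ΔP_B = 59.33 − 38 = 21.33.
Midpoints: Q̄_A = 796.5, P̄_B = 48.66.
ε = (ΔQ_A/Q̄_A)/(ΔP_B/P̄_B) = (-143/796.5)/(21.33/48.66) ≈ -0.410.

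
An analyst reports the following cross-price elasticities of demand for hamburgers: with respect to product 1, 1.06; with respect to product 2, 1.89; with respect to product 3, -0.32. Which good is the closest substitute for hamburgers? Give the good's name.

product 2

Substitutes have ε > 0. Among the positive values, 1.89 (product 2) is largest.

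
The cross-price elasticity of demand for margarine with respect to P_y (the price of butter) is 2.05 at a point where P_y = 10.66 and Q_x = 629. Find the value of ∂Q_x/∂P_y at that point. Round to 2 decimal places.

ε = (∂Q_x/∂P_y)·(P_y/Q_x) ⇒ ∂Q_x/∂P_y = ε·Q_x/P_y = 2.05 × 629/10.66 ≈ 120.96.

120.96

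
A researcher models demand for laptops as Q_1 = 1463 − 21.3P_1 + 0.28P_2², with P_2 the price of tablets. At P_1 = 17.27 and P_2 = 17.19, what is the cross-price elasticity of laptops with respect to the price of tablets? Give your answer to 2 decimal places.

0.14

At P_1 = 17.27 and P_2 = 17.19: Q_1 = 1177.888.
∂Q_1/∂P_2 = 0.56P_2 = 0.56(17.19) = 9.6264.
ε = (∂Q_1/∂P_2)(P_2/Q_1) = 9.6264 × (17.19/1177.888) ≈ 0.14.
ε > 0: substitutes.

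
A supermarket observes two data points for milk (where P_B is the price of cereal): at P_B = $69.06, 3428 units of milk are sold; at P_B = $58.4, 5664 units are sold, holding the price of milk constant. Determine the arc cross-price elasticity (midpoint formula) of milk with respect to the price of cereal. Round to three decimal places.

-2.941

ΔQ_A = 5664 − 3428 = 2236; ΔP_B = 58.4 − 69.06 = -10.66.
Midpoints: Q̄_A = 4546.0, P̄_B = 63.73.
ε = (ΔQ_A/Q̄_A)/(ΔP_B/P̄_B) = (2236/4546.0)/(-10.66/63.73) ≈ -2.941.
ε < 0: milk and cereal are complements.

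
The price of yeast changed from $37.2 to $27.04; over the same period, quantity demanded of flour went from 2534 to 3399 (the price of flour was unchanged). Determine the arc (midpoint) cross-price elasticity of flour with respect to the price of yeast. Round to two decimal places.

ΔQ_A = 3399 − 2534 = 865; ΔP_B = 27.04 − 37.2 = -10.16.
Midpoints: Q̄_A = 2966.5, P̄_B = 32.12.
ε = (ΔQ_A/Q̄_A)/(ΔP_B/P̄_B) = (865/2966.5)/(-10.16/32.12) ≈ -0.92.
ε < 0: flour and yeast are complements.

-0.92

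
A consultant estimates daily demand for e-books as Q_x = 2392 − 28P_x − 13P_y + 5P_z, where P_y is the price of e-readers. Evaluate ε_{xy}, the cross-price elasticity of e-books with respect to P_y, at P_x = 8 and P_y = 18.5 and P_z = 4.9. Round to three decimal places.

-0.123

At P_x = 8 and P_y = 18.5 and P_z = 4.9: Q_x = 1952.
∂Q_x/∂P_y = -13.
ε = (∂Q_x/∂P_y)(P_y/Q_x) = -13 × (18.5/1952) ≈ -0.123.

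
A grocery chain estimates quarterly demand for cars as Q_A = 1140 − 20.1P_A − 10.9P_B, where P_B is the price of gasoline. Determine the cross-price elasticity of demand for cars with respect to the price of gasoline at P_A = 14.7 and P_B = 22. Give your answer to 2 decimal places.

-0.40

At P_A = 14.7 and P_B = 22: Q_A = 604.73.
∂Q_A/∂P_B = -10.9.
ε = (∂Q_A/∂P_B)(P_B/Q_A) = -10.9 × (22/604.73) ≈ -0.40.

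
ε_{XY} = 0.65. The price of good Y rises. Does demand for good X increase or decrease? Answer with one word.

increase

ε > 0 and the price of good Y rises, so the quantity of good X moves in the same direction: it increases.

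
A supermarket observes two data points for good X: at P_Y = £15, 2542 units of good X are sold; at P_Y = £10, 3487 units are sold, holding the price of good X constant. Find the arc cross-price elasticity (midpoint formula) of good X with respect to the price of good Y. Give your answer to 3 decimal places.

ΔQ_X = 3487 − 2542 = 945; ΔP_Y = 10 − 15 = -5.
Midpoints: Q̄_X = 3014.5, P̄_Y = 12.50.
ε = (ΔQ_X/Q̄_X)/(ΔP_Y/P̄_Y) = (945/3014.5)/(-5/12.50) ≈ -0.784.

-0.784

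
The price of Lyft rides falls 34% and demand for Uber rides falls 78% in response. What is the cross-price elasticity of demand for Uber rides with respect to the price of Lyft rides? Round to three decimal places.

2.294

ε = (%ΔQ of Uber rides) / (%ΔP of Lyft rides) = (-78%) / (-34%) ≈ 2.294.
Positive cross-price elasticity: substitutes.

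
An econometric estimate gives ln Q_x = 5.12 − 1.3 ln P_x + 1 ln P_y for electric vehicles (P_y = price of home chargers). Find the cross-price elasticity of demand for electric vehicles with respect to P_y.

In a log-linear (constant-elasticity) demand function, the coefficient on ln P_y is the cross-price elasticity.
ε = 1.00. Positive, so electric vehicles and home chargers are substitutes.

1.00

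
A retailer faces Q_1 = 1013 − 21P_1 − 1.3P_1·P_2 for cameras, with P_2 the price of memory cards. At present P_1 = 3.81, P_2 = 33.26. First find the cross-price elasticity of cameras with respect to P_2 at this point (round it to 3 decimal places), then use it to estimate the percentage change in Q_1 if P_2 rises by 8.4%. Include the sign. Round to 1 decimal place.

-1.8%

At P_1 = 3.81, P_2 = 33.26: Q_1 = 768.253.
∂Q_1/∂P_2 = -1.3P_1 = -4.9530.
ε = (∂Q_1/∂P_2)(P_2/Q_1) = -4.9530 × 33.26/768.253 ≈ -0.214.
%ΔQ_1 ≈ ε × %ΔP_2 = -0.214 × (8.4%) = -1.8%.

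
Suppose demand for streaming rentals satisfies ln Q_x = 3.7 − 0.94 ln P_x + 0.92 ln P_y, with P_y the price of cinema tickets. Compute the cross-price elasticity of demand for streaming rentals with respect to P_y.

0.92

In a log-linear (constant-elasticity) demand function, the coefficient on ln P_y is the cross-price elasticity.
ε = 0.92. Positive, so streaming rentals and cinema tickets are substitutes.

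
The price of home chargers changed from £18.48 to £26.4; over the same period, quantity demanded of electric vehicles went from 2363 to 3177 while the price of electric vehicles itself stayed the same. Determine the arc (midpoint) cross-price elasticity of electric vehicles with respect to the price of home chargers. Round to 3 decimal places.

ΔQ_A = 3177 − 2363 = 814; ΔP_B = 26.4 − 18.48 = 7.92.
Midpoints: Q̄_A = 2770.0, P̄_B = 22.44.
ε = (ΔQ_A/Q̄_A)/(ΔP_B/P̄_B) = (814/2770.0)/(7.92/22.44) ≈ 0.833.
ε > 0: electric vehicles and home chargers are substitutes.

0.833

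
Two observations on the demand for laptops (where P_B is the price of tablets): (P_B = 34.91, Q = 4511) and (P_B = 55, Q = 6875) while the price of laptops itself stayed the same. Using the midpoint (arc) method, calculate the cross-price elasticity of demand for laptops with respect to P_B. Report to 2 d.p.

0.93

ΔQ_A = 6875 − 4511 = 2364; ΔP_B = 55 − 34.91 = 20.09.
Midpoints: Q̄_A = 5693.0, P̄_B = 44.95.
ε = (ΔQ_A/Q̄_A)/(ΔP_B/P̄_B) = (2364/5693.0)/(20.09/44.95) ≈ 0.93.
ε > 0: laptops and tablets are substitutes.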